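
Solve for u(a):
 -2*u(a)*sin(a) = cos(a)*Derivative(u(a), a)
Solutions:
 u(a) = C1*cos(a)^2


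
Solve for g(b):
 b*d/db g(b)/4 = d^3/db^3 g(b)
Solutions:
 g(b) = C1 + Integral(C2*airyai(2^(1/3)*b/2) + C3*airybi(2^(1/3)*b/2), b)


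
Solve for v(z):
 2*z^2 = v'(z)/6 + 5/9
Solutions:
 v(z) = C1 + 4*z^3 - 10*z/3


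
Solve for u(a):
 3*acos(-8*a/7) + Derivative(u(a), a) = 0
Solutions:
 u(a) = C1 - 3*a*acos(-8*a/7) - 3*sqrt(49 - 64*a^2)/8


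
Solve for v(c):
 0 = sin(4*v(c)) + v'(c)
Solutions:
 v(c) = -acos((-C1 - exp(8*c))/(C1 - exp(8*c)))/4 + pi/2
 v(c) = acos((-C1 - exp(8*c))/(C1 - exp(8*c)))/4


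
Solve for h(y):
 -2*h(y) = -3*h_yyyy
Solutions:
 h(y) = C1*exp(-2^(1/4)*3^(3/4)*y/3) + C2*exp(2^(1/4)*3^(3/4)*y/3) + C3*sin(2^(1/4)*3^(3/4)*y/3) + C4*cos(2^(1/4)*3^(3/4)*y/3)


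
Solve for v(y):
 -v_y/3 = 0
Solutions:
 v(y) = C1


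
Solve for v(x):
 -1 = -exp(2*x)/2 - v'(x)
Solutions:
 v(x) = C1 + x - exp(2*x)/4


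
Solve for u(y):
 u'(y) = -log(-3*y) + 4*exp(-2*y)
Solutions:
 u(y) = C1 - y*log(-y) + y*(1 - log(3)) - 2*exp(-2*y)


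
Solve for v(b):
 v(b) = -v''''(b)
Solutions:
 v(b) = (C1*sin(sqrt(2)*b/2) + C2*cos(sqrt(2)*b/2))*exp(-sqrt(2)*b/2) + (C3*sin(sqrt(2)*b/2) + C4*cos(sqrt(2)*b/2))*exp(sqrt(2)*b/2)


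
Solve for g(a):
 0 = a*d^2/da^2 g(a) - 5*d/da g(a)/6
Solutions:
 g(a) = C1 + C2*a^(11/6)


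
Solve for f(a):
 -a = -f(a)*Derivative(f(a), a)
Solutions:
 f(a) = -sqrt(C1 + a^2)
 f(a) = sqrt(C1 + a^2)


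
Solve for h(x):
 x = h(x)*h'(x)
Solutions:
 h(x) = -sqrt(C1 + x^2)
 h(x) = sqrt(C1 + x^2)


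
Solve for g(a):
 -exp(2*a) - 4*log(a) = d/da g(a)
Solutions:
 g(a) = C1 - 4*a*log(a) + 4*a - exp(2*a)/2


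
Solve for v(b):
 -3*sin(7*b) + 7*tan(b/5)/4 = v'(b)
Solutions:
 v(b) = C1 - 35*log(cos(b/5))/4 + 3*cos(7*b)/7


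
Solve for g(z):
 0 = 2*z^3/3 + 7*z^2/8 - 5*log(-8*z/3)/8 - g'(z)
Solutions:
 g(z) = C1 + z^4/6 + 7*z^3/24 - 5*z*log(-z)/8 + 5*z*(-3*log(2) + 1 + log(3))/8


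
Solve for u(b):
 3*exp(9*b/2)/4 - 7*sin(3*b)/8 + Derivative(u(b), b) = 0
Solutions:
 u(b) = C1 - exp(9*b/2)/6 - 7*cos(3*b)/24


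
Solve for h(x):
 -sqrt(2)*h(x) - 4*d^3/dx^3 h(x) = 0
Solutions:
 h(x) = C3*exp(-sqrt(2)*x/2) + (C1*sin(sqrt(6)*x/4) + C2*cos(sqrt(6)*x/4))*exp(sqrt(2)*x/4)


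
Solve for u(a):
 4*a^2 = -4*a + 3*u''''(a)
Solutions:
 u(a) = C1 + C2*a + C3*a^2 + C4*a^3 + a^6/270 + a^5/90


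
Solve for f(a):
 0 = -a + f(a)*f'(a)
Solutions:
 f(a) = -sqrt(C1 + a^2)
 f(a) = sqrt(C1 + a^2)


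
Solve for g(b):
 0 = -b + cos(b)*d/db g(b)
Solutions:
 g(b) = C1 + Integral(b/cos(b), b)


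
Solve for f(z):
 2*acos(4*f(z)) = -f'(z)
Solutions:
 Integral(1/acos(4*_y), (_y, f(z))) = C1 - 2*z


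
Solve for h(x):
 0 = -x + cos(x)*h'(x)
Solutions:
 h(x) = C1 + Integral(x/cos(x), x)


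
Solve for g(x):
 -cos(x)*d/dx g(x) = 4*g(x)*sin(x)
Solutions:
 g(x) = C1*cos(x)^4


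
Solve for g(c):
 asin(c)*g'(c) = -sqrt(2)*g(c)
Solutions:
 g(c) = C1*exp(-sqrt(2)*Integral(1/asin(c), c))


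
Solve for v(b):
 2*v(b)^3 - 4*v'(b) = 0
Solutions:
 v(b) = -sqrt(-1/(C1 + b))
 v(b) = sqrt(-1/(C1 + b))


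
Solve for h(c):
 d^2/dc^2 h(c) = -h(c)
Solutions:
 h(c) = C1*sin(c) + C2*cos(c)


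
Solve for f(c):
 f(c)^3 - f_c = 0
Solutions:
 f(c) = -sqrt(2)*sqrt(-1/(C1 + c))/2
 f(c) = sqrt(2)*sqrt(-1/(C1 + c))/2


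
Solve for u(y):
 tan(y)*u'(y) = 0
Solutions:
 u(y) = C1


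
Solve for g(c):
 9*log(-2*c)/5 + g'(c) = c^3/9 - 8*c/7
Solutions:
 g(c) = C1 + c^4/36 - 4*c^2/7 - 9*c*log(-c)/5 + 9*c*(1 - log(2))/5


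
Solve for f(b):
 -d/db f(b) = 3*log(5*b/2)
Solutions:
 f(b) = C1 - 3*b*log(b) + b*log(8/125) + 3*b


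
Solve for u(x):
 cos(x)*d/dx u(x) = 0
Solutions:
 u(x) = C1


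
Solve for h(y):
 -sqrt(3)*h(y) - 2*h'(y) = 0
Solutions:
 h(y) = C1*exp(-sqrt(3)*y/2)


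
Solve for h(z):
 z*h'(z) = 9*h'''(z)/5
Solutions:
 h(z) = C1 + Integral(C2*airyai(15^(1/3)*z/3) + C3*airybi(15^(1/3)*z/3), z)


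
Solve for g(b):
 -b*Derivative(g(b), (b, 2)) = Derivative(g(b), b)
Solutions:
 g(b) = C1 + C2*log(b)


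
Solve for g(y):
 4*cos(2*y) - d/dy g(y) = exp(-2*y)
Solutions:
 g(y) = C1 + 2*sin(2*y) + exp(-2*y)/2


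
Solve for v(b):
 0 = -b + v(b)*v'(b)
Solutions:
 v(b) = -sqrt(C1 + b^2)
 v(b) = sqrt(C1 + b^2)


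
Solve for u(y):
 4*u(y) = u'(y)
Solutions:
 u(y) = C1*exp(4*y)


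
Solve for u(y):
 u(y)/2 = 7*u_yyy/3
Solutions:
 u(y) = C3*exp(14^(2/3)*3^(1/3)*y/14) + (C1*sin(14^(2/3)*3^(5/6)*y/28) + C2*cos(14^(2/3)*3^(5/6)*y/28))*exp(-14^(2/3)*3^(1/3)*y/28)


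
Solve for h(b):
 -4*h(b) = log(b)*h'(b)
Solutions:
 h(b) = C1*exp(-4*li(b))


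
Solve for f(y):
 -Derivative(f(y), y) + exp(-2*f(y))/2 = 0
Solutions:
 f(y) = log(-sqrt(C1 + y))
 f(y) = log(C1 + y)/2


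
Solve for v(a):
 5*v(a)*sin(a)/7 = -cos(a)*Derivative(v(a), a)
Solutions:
 v(a) = C1*cos(a)^(5/7)


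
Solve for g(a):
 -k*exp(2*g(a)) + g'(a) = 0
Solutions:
 g(a) = log(-sqrt(-1/(C1 + a*k))) - log(2)/2
 g(a) = log(-1/(C1 + a*k))/2 - log(2)/2


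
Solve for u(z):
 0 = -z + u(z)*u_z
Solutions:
 u(z) = -sqrt(C1 + z^2)
 u(z) = sqrt(C1 + z^2)


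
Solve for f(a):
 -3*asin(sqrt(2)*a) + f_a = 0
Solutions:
 f(a) = C1 + 3*a*asin(sqrt(2)*a) + 3*sqrt(2)*sqrt(1 - 2*a^2)/2


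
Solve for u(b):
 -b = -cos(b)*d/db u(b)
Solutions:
 u(b) = C1 + Integral(b/cos(b), b)


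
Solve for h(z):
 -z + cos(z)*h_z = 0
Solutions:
 h(z) = C1 + Integral(z/cos(z), z)


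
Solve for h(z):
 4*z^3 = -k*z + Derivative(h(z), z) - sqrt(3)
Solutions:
 h(z) = C1 + k*z^2/2 + z^4 + sqrt(3)*z


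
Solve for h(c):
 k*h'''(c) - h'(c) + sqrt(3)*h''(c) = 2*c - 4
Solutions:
 h(c) = C1 + C2*exp(c*(sqrt(4*k + 3) - sqrt(3))/(2*k)) + C3*exp(-c*(sqrt(4*k + 3) + sqrt(3))/(2*k)) - c^2 - 2*sqrt(3)*c + 4*c


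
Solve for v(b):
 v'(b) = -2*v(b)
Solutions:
 v(b) = C1*exp(-2*b)


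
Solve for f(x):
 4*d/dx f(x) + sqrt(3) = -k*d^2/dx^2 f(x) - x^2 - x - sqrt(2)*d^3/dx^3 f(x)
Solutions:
 f(x) = C1 + C2*exp(sqrt(2)*x*(-k + sqrt(k^2 - 16*sqrt(2)))/4) + C3*exp(-sqrt(2)*x*(k + sqrt(k^2 - 16*sqrt(2)))/4) - k^2*x/32 + k*x^2/16 + k*x/16 - x^3/12 - x^2/8 - sqrt(3)*x/4 + sqrt(2)*x/8


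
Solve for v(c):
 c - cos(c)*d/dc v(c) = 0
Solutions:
 v(c) = C1 + Integral(c/cos(c), c)


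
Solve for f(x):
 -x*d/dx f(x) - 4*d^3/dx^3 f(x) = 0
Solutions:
 f(x) = C1 + Integral(C2*airyai(-2^(1/3)*x/2) + C3*airybi(-2^(1/3)*x/2), x)


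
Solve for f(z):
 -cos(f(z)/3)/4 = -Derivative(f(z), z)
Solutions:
 -z/4 - 3*log(sin(f(z)/3) - 1)/2 + 3*log(sin(f(z)/3) + 1)/2 = C1


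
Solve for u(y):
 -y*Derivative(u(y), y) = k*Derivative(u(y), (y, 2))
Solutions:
 u(y) = C1 + C2*sqrt(k)*erf(sqrt(2)*y*sqrt(1/k)/2)


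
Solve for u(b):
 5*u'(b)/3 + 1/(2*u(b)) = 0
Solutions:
 u(b) = -sqrt(C1 - 15*b)/5
 u(b) = sqrt(C1 - 15*b)/5


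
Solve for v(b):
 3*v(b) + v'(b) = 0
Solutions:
 v(b) = C1*exp(-3*b)


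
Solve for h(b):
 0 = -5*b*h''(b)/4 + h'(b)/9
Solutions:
 h(b) = C1 + C2*b^(49/45)


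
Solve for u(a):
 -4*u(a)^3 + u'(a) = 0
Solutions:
 u(a) = -sqrt(2)*sqrt(-1/(C1 + 4*a))/2
 u(a) = sqrt(2)*sqrt(-1/(C1 + 4*a))/2


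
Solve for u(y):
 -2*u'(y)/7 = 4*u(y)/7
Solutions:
 u(y) = C1*exp(-2*y)


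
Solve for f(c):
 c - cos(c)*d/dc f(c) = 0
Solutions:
 f(c) = C1 + Integral(c/cos(c), c)


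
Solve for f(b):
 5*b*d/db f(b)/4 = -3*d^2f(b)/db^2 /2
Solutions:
 f(b) = C1 + C2*erf(sqrt(15)*b/6)


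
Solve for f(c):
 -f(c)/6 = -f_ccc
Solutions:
 f(c) = C3*exp(6^(2/3)*c/6) + (C1*sin(2^(2/3)*3^(1/6)*c/4) + C2*cos(2^(2/3)*3^(1/6)*c/4))*exp(-6^(2/3)*c/12)


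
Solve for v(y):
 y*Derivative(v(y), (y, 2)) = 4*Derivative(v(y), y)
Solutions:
 v(y) = C1 + C2*y^5


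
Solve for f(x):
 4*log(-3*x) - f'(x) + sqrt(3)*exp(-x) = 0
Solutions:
 f(x) = C1 + 4*x*log(-x) + 4*x*(-1 + log(3)) - sqrt(3)*exp(-x)


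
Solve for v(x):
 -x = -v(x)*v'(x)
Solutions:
 v(x) = -sqrt(C1 + x^2)
 v(x) = sqrt(C1 + x^2)


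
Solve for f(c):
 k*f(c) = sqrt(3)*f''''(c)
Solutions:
 f(c) = C1*exp(-3^(7/8)*c*k^(1/4)/3) + C2*exp(3^(7/8)*c*k^(1/4)/3) + C3*exp(-3^(7/8)*I*c*k^(1/4)/3) + C4*exp(3^(7/8)*I*c*k^(1/4)/3)


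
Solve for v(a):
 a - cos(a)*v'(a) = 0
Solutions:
 v(a) = C1 + Integral(a/cos(a), a)


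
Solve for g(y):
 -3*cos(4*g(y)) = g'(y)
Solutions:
 g(y) = -asin((C1 + exp(24*y))/(C1 - exp(24*y)))/4 + pi/4
 g(y) = asin((C1 + exp(24*y))/(C1 - exp(24*y)))/4


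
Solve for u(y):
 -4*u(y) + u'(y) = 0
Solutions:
 u(y) = C1*exp(4*y)


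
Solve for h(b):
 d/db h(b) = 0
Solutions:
 h(b) = C1


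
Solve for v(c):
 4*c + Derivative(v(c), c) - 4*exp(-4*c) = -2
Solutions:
 v(c) = C1 - 2*c^2 - 2*c - exp(-4*c)


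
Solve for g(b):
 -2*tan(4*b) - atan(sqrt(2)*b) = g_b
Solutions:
 g(b) = C1 - b*atan(sqrt(2)*b) + sqrt(2)*log(2*b^2 + 1)/4 + log(cos(4*b))/2


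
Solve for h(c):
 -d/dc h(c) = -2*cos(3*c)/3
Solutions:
 h(c) = C1 + 2*sin(3*c)/9


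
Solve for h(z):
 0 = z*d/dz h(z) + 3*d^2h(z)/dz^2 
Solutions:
 h(z) = C1 + C2*erf(sqrt(6)*z/6)


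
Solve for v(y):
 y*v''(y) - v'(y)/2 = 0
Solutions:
 v(y) = C1 + C2*y^(3/2)


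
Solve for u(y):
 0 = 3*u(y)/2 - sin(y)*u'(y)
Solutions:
 u(y) = C1*(cos(y) - 1)^(3/4)/(cos(y) + 1)^(3/4)


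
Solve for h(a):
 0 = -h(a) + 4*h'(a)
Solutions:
 h(a) = C1*exp(a/4)


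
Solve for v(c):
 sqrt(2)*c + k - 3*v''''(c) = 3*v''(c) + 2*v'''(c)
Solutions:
 v(c) = C1 + C2*c + sqrt(2)*c^3/18 + c^2*(3*k - 2*sqrt(2))/18 + (C3*sin(2*sqrt(2)*c/3) + C4*cos(2*sqrt(2)*c/3))*exp(-c/3)


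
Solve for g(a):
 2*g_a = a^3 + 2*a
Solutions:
 g(a) = C1 + a^4/8 + a^2/2


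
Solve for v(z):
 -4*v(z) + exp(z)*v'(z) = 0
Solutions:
 v(z) = C1*exp(-4*exp(-z))


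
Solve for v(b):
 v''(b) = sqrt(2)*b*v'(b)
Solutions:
 v(b) = C1 + C2*erfi(2^(3/4)*b/2)


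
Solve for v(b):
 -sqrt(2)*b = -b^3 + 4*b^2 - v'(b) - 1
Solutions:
 v(b) = C1 - b^4/4 + 4*b^3/3 + sqrt(2)*b^2/2 - b


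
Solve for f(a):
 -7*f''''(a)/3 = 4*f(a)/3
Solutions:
 f(a) = (C1*sin(7^(3/4)*a/7) + C2*cos(7^(3/4)*a/7))*exp(-7^(3/4)*a/7) + (C3*sin(7^(3/4)*a/7) + C4*cos(7^(3/4)*a/7))*exp(7^(3/4)*a/7)


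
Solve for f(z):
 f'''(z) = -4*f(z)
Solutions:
 f(z) = C3*exp(-2^(2/3)*z) + (C1*sin(2^(2/3)*sqrt(3)*z/2) + C2*cos(2^(2/3)*sqrt(3)*z/2))*exp(2^(2/3)*z/2)


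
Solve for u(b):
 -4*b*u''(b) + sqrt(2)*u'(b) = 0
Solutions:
 u(b) = C1 + C2*b^(sqrt(2)/4 + 1)


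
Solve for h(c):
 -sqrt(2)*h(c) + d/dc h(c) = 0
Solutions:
 h(c) = C1*exp(sqrt(2)*c)


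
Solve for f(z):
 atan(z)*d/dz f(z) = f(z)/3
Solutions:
 f(z) = C1*exp(Integral(1/atan(z), z)/3)


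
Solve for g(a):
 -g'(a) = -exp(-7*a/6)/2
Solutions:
 g(a) = C1 - 3*exp(-7*a/6)/7


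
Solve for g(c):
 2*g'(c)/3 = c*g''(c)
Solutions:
 g(c) = C1 + C2*c^(5/3)


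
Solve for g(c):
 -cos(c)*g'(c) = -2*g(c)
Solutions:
 g(c) = C1*(sin(c) + 1)/(sin(c) - 1)


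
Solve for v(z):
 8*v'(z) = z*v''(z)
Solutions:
 v(z) = C1 + C2*z^9


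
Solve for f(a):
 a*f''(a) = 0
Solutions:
 f(a) = C1 + C2*a


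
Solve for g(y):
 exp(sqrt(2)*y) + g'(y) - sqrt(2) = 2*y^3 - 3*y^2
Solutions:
 g(y) = C1 + y^4/2 - y^3 + sqrt(2)*y - sqrt(2)*exp(sqrt(2)*y)/2


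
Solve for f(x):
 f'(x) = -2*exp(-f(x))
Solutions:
 f(x) = log(C1 - 2*x)


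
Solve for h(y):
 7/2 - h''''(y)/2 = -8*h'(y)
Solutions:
 h(y) = C1 + C4*exp(2*2^(1/3)*y) - 7*y/16 + (C2*sin(2^(1/3)*sqrt(3)*y) + C3*cos(2^(1/3)*sqrt(3)*y))*exp(-2^(1/3)*y)


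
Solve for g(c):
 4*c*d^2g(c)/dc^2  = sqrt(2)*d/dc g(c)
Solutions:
 g(c) = C1 + C2*c^(sqrt(2)/4 + 1)


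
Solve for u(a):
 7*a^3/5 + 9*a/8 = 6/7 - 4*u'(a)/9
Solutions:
 u(a) = C1 - 63*a^4/80 - 81*a^2/64 + 27*a/14


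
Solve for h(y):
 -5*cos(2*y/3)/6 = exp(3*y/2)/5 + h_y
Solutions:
 h(y) = C1 - 2*exp(3*y/2)/15 - 5*sin(2*y/3)/4


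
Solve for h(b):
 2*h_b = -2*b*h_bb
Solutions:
 h(b) = C1 + C2*log(b)


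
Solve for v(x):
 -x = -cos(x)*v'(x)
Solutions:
 v(x) = C1 + Integral(x/cos(x), x)


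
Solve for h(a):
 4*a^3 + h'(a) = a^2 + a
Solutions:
 h(a) = C1 - a^4 + a^3/3 + a^2/2


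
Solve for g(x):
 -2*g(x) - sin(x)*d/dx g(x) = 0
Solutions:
 g(x) = C1*(cos(x) + 1)/(cos(x) - 1)


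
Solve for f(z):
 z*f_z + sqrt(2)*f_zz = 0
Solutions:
 f(z) = C1 + C2*erf(2^(1/4)*z/2)


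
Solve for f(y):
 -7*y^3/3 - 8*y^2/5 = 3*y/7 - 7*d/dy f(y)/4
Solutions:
 f(y) = C1 + y^4/3 + 32*y^3/105 + 6*y^2/49


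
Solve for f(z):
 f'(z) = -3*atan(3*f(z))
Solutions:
 Integral(1/atan(3*_y), (_y, f(z))) = C1 - 3*z


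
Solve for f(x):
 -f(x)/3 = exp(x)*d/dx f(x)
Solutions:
 f(x) = C1*exp(exp(-x)/3)


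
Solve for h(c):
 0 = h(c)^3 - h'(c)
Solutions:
 h(c) = -sqrt(2)*sqrt(-1/(C1 + c))/2
 h(c) = sqrt(2)*sqrt(-1/(C1 + c))/2


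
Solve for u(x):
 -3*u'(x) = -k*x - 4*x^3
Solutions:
 u(x) = C1 + k*x^2/6 + x^4/3


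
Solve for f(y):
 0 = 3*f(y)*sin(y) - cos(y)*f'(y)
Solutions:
 f(y) = C1/cos(y)^3


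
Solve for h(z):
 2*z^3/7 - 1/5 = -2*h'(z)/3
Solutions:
 h(z) = C1 - 3*z^4/28 + 3*z/10


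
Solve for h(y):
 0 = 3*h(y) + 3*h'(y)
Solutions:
 h(y) = C1*exp(-y)


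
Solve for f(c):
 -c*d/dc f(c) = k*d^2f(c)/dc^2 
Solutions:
 f(c) = C1 + C2*sqrt(k)*erf(sqrt(2)*c*sqrt(1/k)/2)


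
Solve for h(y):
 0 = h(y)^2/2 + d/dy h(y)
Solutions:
 h(y) = 2/(C1 + y)


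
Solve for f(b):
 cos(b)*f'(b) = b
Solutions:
 f(b) = C1 + Integral(b/cos(b), b)


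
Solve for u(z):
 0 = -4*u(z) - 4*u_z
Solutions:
 u(z) = C1*exp(-z)


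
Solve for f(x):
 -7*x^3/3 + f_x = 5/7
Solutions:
 f(x) = C1 + 7*x^4/12 + 5*x/7


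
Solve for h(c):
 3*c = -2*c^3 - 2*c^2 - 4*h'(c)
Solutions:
 h(c) = C1 - c^4/8 - c^3/6 - 3*c^2/8


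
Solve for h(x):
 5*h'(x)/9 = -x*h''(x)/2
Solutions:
 h(x) = C1 + C2/x^(1/9)


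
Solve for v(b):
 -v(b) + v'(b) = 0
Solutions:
 v(b) = C1*exp(b)


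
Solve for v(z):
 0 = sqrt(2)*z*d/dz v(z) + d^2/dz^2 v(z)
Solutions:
 v(z) = C1 + C2*erf(2^(3/4)*z/2)


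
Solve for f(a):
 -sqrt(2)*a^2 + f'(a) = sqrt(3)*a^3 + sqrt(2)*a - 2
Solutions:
 f(a) = C1 + sqrt(3)*a^4/4 + sqrt(2)*a^3/3 + sqrt(2)*a^2/2 - 2*a


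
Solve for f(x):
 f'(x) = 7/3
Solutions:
 f(x) = C1 + 7*x/3


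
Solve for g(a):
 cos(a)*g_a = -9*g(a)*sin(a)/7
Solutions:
 g(a) = C1*cos(a)^(9/7)


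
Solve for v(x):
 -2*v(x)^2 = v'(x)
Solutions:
 v(x) = 1/(C1 + 2*x)


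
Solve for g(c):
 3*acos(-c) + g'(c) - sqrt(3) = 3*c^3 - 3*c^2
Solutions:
 g(c) = C1 + 3*c^4/4 - c^3 - 3*c*acos(-c) + sqrt(3)*c - 3*sqrt(1 - c^2)


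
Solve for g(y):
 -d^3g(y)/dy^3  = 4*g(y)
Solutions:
 g(y) = C3*exp(-2^(2/3)*y) + (C1*sin(2^(2/3)*sqrt(3)*y/2) + C2*cos(2^(2/3)*sqrt(3)*y/2))*exp(2^(2/3)*y/2)


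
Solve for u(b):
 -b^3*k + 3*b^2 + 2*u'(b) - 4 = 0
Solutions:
 u(b) = C1 + b^4*k/8 - b^3/2 + 2*b


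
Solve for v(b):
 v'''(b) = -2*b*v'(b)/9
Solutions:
 v(b) = C1 + Integral(C2*airyai(-6^(1/3)*b/3) + C3*airybi(-6^(1/3)*b/3), b)


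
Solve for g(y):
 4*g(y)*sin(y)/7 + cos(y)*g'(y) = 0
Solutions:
 g(y) = C1*cos(y)^(4/7)


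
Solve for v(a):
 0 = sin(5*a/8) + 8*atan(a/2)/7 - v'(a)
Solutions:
 v(a) = C1 + 8*a*atan(a/2)/7 - 8*log(a^2 + 4)/7 - 8*cos(5*a/8)/5


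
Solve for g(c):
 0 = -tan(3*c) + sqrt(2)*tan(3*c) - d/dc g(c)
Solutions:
 g(c) = C1 - sqrt(2)*log(cos(3*c))/3 + log(cos(3*c))/3


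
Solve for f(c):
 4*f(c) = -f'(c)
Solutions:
 f(c) = C1*exp(-4*c)


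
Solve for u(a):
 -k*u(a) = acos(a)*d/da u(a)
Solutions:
 u(a) = C1*exp(-k*Integral(1/acos(a), a))


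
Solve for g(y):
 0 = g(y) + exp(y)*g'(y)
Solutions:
 g(y) = C1*exp(exp(-y))


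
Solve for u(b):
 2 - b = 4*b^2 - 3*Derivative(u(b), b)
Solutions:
 u(b) = C1 + 4*b^3/9 + b^2/6 - 2*b/3


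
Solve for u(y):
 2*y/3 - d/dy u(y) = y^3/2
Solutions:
 u(y) = C1 - y^4/8 + y^2/3


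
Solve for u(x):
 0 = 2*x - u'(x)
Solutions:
 u(x) = C1 + x^2


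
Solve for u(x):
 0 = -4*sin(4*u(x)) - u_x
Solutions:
 u(x) = -acos((-C1 - exp(32*x))/(C1 - exp(32*x)))/4 + pi/2
 u(x) = acos((-C1 - exp(32*x))/(C1 - exp(32*x)))/4


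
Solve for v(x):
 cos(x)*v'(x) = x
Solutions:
 v(x) = C1 + Integral(x/cos(x), x)


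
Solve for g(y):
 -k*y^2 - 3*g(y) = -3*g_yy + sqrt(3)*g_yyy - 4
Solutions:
 g(y) = C1*exp(y*(2*2^(1/3)*3^(2/3)/(3*sqrt(15) + 7*sqrt(3))^(1/3) + 2^(2/3)*3^(1/3)*(3*sqrt(15) + 7*sqrt(3))^(1/3) + 4*sqrt(3))/12)*sin(2^(1/3)*3^(1/6)*y*(-2^(1/3)*3^(2/3)*(3*sqrt(15) + 7*sqrt(3))^(1/3) + 6/(3*sqrt(15) + 7*sqrt(3))^(1/3))/12) + C2*exp(y*(2*2^(1/3)*3^(2/3)/(3*sqrt(15) + 7*sqrt(3))^(1/3) + 2^(2/3)*3^(1/3)*(3*sqrt(15) + 7*sqrt(3))^(1/3) + 4*sqrt(3))/12)*cos(2^(1/3)*3^(1/6)*y*(-2^(1/3)*3^(2/3)*(3*sqrt(15) + 7*sqrt(3))^(1/3) + 6/(3*sqrt(15) + 7*sqrt(3))^(1/3))/12) + C3*exp(y*(-2^(2/3)*3^(1/3)*(3*sqrt(15) + 7*sqrt(3))^(1/3) - 2*2^(1/3)*3^(2/3)/(3*sqrt(15) + 7*sqrt(3))^(1/3) + 2*sqrt(3))/6) - k*y^2/3 - 2*k/3 + 4/3


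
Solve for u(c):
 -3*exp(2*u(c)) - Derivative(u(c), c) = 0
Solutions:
 u(c) = log(-sqrt(-1/(C1 - 3*c))) - log(2)/2
 u(c) = log(-1/(C1 - 3*c))/2 - log(2)/2


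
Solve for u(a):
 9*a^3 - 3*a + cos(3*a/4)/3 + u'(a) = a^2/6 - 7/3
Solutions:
 u(a) = C1 - 9*a^4/4 + a^3/18 + 3*a^2/2 - 7*a/3 - 4*sin(3*a/4)/9


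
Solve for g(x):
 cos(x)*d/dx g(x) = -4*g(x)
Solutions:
 g(x) = C1*(sin(x)^2 - 2*sin(x) + 1)/(sin(x)^2 + 2*sin(x) + 1)


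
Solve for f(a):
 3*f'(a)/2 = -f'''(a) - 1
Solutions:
 f(a) = C1 + C2*sin(sqrt(6)*a/2) + C3*cos(sqrt(6)*a/2) - 2*a/3


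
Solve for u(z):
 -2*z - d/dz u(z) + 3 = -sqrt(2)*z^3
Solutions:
 u(z) = C1 + sqrt(2)*z^4/4 - z^2 + 3*z


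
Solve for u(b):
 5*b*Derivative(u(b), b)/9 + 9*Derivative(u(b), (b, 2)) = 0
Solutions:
 u(b) = C1 + C2*erf(sqrt(10)*b/18)


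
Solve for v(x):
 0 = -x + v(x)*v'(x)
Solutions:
 v(x) = -sqrt(C1 + x^2)
 v(x) = sqrt(C1 + x^2)


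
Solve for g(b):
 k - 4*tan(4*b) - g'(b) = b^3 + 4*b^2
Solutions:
 g(b) = C1 - b^4/4 - 4*b^3/3 + b*k + log(cos(4*b))


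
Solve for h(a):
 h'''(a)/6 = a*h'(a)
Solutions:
 h(a) = C1 + Integral(C2*airyai(6^(1/3)*a) + C3*airybi(6^(1/3)*a), a)


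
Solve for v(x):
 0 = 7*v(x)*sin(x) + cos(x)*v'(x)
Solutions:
 v(x) = C1*cos(x)^7


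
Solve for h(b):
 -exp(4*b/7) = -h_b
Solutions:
 h(b) = C1 + 7*exp(4*b/7)/4


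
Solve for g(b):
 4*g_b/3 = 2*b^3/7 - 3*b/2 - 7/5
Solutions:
 g(b) = C1 + 3*b^4/56 - 9*b^2/16 - 21*b/20


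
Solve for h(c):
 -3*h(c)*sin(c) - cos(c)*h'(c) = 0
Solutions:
 h(c) = C1*cos(c)^3


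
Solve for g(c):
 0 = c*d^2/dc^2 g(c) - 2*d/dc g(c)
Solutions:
 g(c) = C1 + C2*c^3


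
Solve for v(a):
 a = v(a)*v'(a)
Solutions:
 v(a) = -sqrt(C1 + a^2)
 v(a) = sqrt(C1 + a^2)


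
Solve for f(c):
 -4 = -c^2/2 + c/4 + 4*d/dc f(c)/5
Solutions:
 f(c) = C1 + 5*c^3/24 - 5*c^2/32 - 5*c


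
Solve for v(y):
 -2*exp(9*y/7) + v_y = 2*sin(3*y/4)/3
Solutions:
 v(y) = C1 + 14*exp(9*y/7)/9 - 8*cos(3*y/4)/9


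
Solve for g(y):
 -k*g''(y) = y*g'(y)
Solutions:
 g(y) = C1 + C2*sqrt(k)*erf(sqrt(2)*y*sqrt(1/k)/2)


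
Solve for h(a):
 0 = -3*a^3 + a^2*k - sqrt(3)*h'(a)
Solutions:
 h(a) = C1 - sqrt(3)*a^4/4 + sqrt(3)*a^3*k/9


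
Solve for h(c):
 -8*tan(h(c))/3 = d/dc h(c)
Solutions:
 h(c) = pi - asin(C1*exp(-8*c/3))
 h(c) = asin(C1*exp(-8*c/3))


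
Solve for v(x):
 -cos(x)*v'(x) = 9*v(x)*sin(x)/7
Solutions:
 v(x) = C1*cos(x)^(9/7)


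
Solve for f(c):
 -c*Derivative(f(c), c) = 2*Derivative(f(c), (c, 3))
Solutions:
 f(c) = C1 + Integral(C2*airyai(-2^(2/3)*c/2) + C3*airybi(-2^(2/3)*c/2), c)


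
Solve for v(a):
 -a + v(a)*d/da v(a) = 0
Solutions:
 v(a) = -sqrt(C1 + a^2)
 v(a) = sqrt(C1 + a^2)


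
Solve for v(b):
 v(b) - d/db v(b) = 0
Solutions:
 v(b) = C1*exp(b)


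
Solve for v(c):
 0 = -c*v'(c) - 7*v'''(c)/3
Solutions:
 v(c) = C1 + Integral(C2*airyai(-3^(1/3)*7^(2/3)*c/7) + C3*airybi(-3^(1/3)*7^(2/3)*c/7), c)


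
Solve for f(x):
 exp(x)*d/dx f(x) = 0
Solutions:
 f(x) = C1


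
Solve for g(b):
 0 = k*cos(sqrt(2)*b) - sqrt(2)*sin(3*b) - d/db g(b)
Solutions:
 g(b) = C1 + sqrt(2)*k*sin(sqrt(2)*b)/2 + sqrt(2)*cos(3*b)/3


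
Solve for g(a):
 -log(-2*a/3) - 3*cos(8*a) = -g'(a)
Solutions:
 g(a) = C1 + a*log(-a) - a*log(3) - a + a*log(2) + 3*sin(8*a)/8


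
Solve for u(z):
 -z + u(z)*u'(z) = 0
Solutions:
 u(z) = -sqrt(C1 + z^2)
 u(z) = sqrt(C1 + z^2)


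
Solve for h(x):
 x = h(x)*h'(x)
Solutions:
 h(x) = -sqrt(C1 + x^2)
 h(x) = sqrt(C1 + x^2)


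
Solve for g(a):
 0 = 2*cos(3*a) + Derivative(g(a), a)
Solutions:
 g(a) = C1 - 2*sin(3*a)/3


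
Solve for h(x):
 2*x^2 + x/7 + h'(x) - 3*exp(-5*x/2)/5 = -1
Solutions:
 h(x) = C1 - 2*x^3/3 - x^2/14 - x - 6*exp(-5*x/2)/25


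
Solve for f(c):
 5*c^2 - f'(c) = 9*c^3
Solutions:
 f(c) = C1 - 9*c^4/4 + 5*c^3/3


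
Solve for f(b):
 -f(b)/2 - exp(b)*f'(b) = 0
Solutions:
 f(b) = C1*exp(exp(-b)/2)


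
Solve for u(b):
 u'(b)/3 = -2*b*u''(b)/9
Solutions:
 u(b) = C1 + C2/sqrt(b)


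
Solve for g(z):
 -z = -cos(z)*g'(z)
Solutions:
 g(z) = C1 + Integral(z/cos(z), z)


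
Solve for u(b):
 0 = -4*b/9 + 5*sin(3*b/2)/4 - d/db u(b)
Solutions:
 u(b) = C1 - 2*b^2/9 - 5*cos(3*b/2)/6


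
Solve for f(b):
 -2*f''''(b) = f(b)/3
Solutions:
 f(b) = (C1*sin(2^(1/4)*3^(3/4)*b/6) + C2*cos(2^(1/4)*3^(3/4)*b/6))*exp(-2^(1/4)*3^(3/4)*b/6) + (C3*sin(2^(1/4)*3^(3/4)*b/6) + C4*cos(2^(1/4)*3^(3/4)*b/6))*exp(2^(1/4)*3^(3/4)*b/6)


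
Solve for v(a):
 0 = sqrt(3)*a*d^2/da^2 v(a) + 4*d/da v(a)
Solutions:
 v(a) = C1 + C2*a^(1 - 4*sqrt(3)/3)


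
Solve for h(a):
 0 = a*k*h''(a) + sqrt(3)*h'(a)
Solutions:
 h(a) = C1 + a^(((re(k) - sqrt(3))*re(k) + im(k)^2)/(re(k)^2 + im(k)^2))*(C2*sin(sqrt(3)*log(a)*Abs(im(k))/(re(k)^2 + im(k)^2)) + C3*cos(sqrt(3)*log(a)*im(k)/(re(k)^2 + im(k)^2)))


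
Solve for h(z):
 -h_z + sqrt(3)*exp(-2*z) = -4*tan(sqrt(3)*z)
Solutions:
 h(z) = C1 + 2*sqrt(3)*log(tan(sqrt(3)*z)^2 + 1)/3 - sqrt(3)*exp(-2*z)/2


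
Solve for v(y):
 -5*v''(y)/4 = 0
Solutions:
 v(y) = C1 + C2*y


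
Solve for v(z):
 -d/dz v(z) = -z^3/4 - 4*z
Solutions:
 v(z) = C1 + z^4/16 + 2*z^2


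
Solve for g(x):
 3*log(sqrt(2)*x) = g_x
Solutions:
 g(x) = C1 + 3*x*log(x) - 3*x + 3*x*log(2)/2


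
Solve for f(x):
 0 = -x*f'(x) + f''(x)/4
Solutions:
 f(x) = C1 + C2*erfi(sqrt(2)*x)


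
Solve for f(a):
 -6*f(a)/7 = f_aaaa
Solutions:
 f(a) = (C1*sin(14^(3/4)*3^(1/4)*a/14) + C2*cos(14^(3/4)*3^(1/4)*a/14))*exp(-14^(3/4)*3^(1/4)*a/14) + (C3*sin(14^(3/4)*3^(1/4)*a/14) + C4*cos(14^(3/4)*3^(1/4)*a/14))*exp(14^(3/4)*3^(1/4)*a/14)


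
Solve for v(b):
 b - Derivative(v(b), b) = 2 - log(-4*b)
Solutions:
 v(b) = C1 + b^2/2 + b*log(-b) + b*(-3 + 2*log(2))


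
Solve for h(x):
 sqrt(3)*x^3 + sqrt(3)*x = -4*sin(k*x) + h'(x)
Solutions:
 h(x) = C1 + sqrt(3)*x^4/4 + sqrt(3)*x^2/2 - 4*cos(k*x)/k


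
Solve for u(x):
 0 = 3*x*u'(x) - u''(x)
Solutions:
 u(x) = C1 + C2*erfi(sqrt(6)*x/2)


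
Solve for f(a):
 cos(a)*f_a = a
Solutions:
 f(a) = C1 + Integral(a/cos(a), a)


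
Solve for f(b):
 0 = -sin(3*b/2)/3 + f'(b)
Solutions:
 f(b) = C1 - 2*cos(3*b/2)/9


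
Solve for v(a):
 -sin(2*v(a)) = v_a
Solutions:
 v(a) = pi - acos((-C1 - exp(4*a))/(C1 - exp(4*a)))/2
 v(a) = acos((-C1 - exp(4*a))/(C1 - exp(4*a)))/2


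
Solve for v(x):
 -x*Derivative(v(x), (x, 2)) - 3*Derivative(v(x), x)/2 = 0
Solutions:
 v(x) = C1 + C2/sqrt(x)


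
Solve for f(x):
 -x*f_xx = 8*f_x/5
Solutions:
 f(x) = C1 + C2/x^(3/5)


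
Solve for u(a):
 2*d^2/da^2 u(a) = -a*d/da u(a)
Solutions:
 u(a) = C1 + C2*erf(a/2)


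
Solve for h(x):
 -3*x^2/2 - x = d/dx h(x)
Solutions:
 h(x) = C1 - x^3/2 - x^2/2


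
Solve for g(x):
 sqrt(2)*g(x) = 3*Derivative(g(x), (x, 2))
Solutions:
 g(x) = C1*exp(-2^(1/4)*sqrt(3)*x/3) + C2*exp(2^(1/4)*sqrt(3)*x/3)


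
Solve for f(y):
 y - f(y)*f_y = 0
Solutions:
 f(y) = -sqrt(C1 + y^2)
 f(y) = sqrt(C1 + y^2)


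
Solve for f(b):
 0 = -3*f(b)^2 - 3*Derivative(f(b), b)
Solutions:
 f(b) = 1/(C1 + b)


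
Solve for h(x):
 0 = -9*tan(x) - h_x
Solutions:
 h(x) = C1 + 9*log(cos(x))


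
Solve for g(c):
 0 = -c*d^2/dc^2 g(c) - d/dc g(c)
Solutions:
 g(c) = C1 + C2*log(c)


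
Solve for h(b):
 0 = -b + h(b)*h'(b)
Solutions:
 h(b) = -sqrt(C1 + b^2)
 h(b) = sqrt(C1 + b^2)


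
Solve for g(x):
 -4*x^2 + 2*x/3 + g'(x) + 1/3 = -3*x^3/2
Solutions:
 g(x) = C1 - 3*x^4/8 + 4*x^3/3 - x^2/3 - x/3


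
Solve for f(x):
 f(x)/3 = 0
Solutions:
 f(x) = 0


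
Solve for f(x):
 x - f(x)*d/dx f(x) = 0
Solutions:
 f(x) = -sqrt(C1 + x^2)
 f(x) = sqrt(C1 + x^2)


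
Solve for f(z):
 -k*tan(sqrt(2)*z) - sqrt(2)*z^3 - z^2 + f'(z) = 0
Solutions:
 f(z) = C1 - sqrt(2)*k*log(cos(sqrt(2)*z))/2 + sqrt(2)*z^4/4 + z^3/3


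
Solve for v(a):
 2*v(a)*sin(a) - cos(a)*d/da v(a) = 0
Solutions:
 v(a) = C1/cos(a)^2


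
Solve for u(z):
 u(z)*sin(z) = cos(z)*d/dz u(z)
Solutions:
 u(z) = C1/cos(z)


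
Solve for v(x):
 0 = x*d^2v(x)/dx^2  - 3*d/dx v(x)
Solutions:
 v(x) = C1 + C2*x^4


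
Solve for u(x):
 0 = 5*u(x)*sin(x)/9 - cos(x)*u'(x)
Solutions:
 u(x) = C1/cos(x)^(5/9)


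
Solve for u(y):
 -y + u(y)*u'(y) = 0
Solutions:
 u(y) = -sqrt(C1 + y^2)
 u(y) = sqrt(C1 + y^2)


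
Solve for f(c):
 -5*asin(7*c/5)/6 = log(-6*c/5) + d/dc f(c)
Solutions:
 f(c) = C1 - c*log(-c) - 5*c*asin(7*c/5)/6 - c*log(6) + c + c*log(5) - 5*sqrt(25 - 49*c^2)/42


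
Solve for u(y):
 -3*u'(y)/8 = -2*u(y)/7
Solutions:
 u(y) = C1*exp(16*y/21)


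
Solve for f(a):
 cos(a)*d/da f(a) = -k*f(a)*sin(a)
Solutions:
 f(a) = C1*exp(k*log(cos(a)))


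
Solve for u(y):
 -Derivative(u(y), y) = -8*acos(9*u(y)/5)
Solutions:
 Integral(1/acos(9*_y/5), (_y, u(y))) = C1 + 8*y


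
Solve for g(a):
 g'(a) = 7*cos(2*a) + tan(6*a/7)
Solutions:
 g(a) = C1 - 7*log(cos(6*a/7))/6 + 7*sin(2*a)/2


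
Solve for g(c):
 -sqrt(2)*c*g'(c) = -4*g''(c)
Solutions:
 g(c) = C1 + C2*erfi(2^(3/4)*c/4)


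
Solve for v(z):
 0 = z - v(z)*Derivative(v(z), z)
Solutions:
 v(z) = -sqrt(C1 + z^2)
 v(z) = sqrt(C1 + z^2)


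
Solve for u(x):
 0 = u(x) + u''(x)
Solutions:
 u(x) = C1*sin(x) + C2*cos(x)


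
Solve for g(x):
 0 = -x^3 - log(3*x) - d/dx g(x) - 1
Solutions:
 g(x) = C1 - x^4/4 - x*log(x) - x*log(3)


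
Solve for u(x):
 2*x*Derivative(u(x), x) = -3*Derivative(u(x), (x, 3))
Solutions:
 u(x) = C1 + Integral(C2*airyai(-2^(1/3)*3^(2/3)*x/3) + C3*airybi(-2^(1/3)*3^(2/3)*x/3), x)


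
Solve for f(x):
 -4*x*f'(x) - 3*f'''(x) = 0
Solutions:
 f(x) = C1 + Integral(C2*airyai(-6^(2/3)*x/3) + C3*airybi(-6^(2/3)*x/3), x)


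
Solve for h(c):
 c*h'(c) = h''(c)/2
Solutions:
 h(c) = C1 + C2*erfi(c)


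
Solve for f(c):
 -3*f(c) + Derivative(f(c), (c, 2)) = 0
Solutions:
 f(c) = C1*exp(-sqrt(3)*c) + C2*exp(sqrt(3)*c)


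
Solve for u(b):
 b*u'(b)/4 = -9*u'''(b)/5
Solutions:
 u(b) = C1 + Integral(C2*airyai(-30^(1/3)*b/6) + C3*airybi(-30^(1/3)*b/6), b)


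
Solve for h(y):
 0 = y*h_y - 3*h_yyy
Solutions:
 h(y) = C1 + Integral(C2*airyai(3^(2/3)*y/3) + C3*airybi(3^(2/3)*y/3), y)


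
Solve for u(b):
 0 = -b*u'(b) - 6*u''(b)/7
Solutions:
 u(b) = C1 + C2*erf(sqrt(21)*b/6)


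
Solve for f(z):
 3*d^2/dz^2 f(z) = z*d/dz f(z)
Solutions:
 f(z) = C1 + C2*erfi(sqrt(6)*z/6)


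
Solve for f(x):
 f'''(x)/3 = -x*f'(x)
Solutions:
 f(x) = C1 + Integral(C2*airyai(-3^(1/3)*x) + C3*airybi(-3^(1/3)*x), x)


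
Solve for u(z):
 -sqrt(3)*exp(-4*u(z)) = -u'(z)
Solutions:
 u(z) = log(-I*(C1 + 4*sqrt(3)*z)^(1/4))
 u(z) = log(I*(C1 + 4*sqrt(3)*z)^(1/4))
 u(z) = log(-(C1 + 4*sqrt(3)*z)^(1/4))
 u(z) = log(C1 + 4*sqrt(3)*z)/4


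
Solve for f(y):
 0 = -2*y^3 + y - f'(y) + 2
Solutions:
 f(y) = C1 - y^4/2 + y^2/2 + 2*y


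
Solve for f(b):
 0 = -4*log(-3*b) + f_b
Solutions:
 f(b) = C1 + 4*b*log(-b) + 4*b*(-1 + log(3))


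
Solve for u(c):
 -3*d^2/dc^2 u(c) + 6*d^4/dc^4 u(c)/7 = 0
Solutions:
 u(c) = C1 + C2*c + C3*exp(-sqrt(14)*c/2) + C4*exp(sqrt(14)*c/2)


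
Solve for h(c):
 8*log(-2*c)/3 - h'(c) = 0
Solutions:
 h(c) = C1 + 8*c*log(-c)/3 + 8*c*(-1 + log(2))/3


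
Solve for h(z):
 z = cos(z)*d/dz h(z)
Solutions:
 h(z) = C1 + Integral(z/cos(z), z)


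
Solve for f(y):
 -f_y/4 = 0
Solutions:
 f(y) = C1


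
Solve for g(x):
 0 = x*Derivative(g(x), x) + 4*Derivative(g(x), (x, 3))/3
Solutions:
 g(x) = C1 + Integral(C2*airyai(-6^(1/3)*x/2) + C3*airybi(-6^(1/3)*x/2), x)


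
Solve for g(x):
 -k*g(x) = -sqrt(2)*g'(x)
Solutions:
 g(x) = C1*exp(sqrt(2)*k*x/2)


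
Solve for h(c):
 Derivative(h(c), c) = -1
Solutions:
 h(c) = C1 - c


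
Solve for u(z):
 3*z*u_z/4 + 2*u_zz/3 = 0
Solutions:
 u(z) = C1 + C2*erf(3*z/4)


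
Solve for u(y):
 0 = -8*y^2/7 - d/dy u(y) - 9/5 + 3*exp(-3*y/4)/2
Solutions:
 u(y) = C1 - 8*y^3/21 - 9*y/5 - 2*exp(-3*y/4)


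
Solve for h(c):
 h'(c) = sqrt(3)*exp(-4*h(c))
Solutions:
 h(c) = log(-I*(C1 + 4*sqrt(3)*c)^(1/4))
 h(c) = log(I*(C1 + 4*sqrt(3)*c)^(1/4))
 h(c) = log(-(C1 + 4*sqrt(3)*c)^(1/4))
 h(c) = log(C1 + 4*sqrt(3)*c)/4


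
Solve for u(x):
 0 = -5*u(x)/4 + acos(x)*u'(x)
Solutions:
 u(x) = C1*exp(5*Integral(1/acos(x), x)/4)


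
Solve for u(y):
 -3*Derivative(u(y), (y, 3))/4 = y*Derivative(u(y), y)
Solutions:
 u(y) = C1 + Integral(C2*airyai(-6^(2/3)*y/3) + C3*airybi(-6^(2/3)*y/3), y)


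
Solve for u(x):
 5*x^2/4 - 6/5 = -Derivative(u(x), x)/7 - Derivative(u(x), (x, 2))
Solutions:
 u(x) = C1 + C2*exp(-x/7) - 35*x^3/12 + 245*x^2/4 - 8491*x/10


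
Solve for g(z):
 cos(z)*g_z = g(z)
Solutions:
 g(z) = C1*sqrt(sin(z) + 1)/sqrt(sin(z) - 1)


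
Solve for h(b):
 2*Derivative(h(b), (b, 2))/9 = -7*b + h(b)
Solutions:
 h(b) = C1*exp(-3*sqrt(2)*b/2) + C2*exp(3*sqrt(2)*b/2) + 7*b


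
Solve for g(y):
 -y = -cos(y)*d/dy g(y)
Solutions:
 g(y) = C1 + Integral(y/cos(y), y)


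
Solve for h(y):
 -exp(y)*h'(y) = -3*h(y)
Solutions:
 h(y) = C1*exp(-3*exp(-y))


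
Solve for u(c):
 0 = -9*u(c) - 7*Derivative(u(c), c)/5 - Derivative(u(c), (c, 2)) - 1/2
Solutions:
 u(c) = (C1*sin(sqrt(851)*c/10) + C2*cos(sqrt(851)*c/10))*exp(-7*c/10) - 1/18


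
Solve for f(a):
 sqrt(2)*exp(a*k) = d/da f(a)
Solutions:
 f(a) = C1 + sqrt(2)*exp(a*k)/k


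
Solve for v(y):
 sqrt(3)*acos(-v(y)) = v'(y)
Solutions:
 Integral(1/acos(-_y), (_y, v(y))) = C1 + sqrt(3)*y


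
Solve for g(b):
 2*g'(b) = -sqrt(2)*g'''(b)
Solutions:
 g(b) = C1 + C2*sin(2^(1/4)*b) + C3*cos(2^(1/4)*b)


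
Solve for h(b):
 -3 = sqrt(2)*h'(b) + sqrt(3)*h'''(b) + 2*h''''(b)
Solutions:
 h(b) = C1 + C2*exp(b*(-2*sqrt(3) + 3^(2/3)/(sqrt(3) + 18*sqrt(2) + sqrt(-3 + (sqrt(3) + 18*sqrt(2))^2))^(1/3) + 3^(1/3)*(sqrt(3) + 18*sqrt(2) + sqrt(-3 + (sqrt(3) + 18*sqrt(2))^2))^(1/3))/12)*sin(3^(1/6)*b*(-3^(2/3)*(sqrt(3) + 18*sqrt(2) + sqrt(-3 + (sqrt(3) + 18*sqrt(2))^2))^(1/3) + 3/(sqrt(3) + 18*sqrt(2) + sqrt(-3 + (sqrt(3) + 18*sqrt(2))^2))^(1/3))/12) + C3*exp(b*(-2*sqrt(3) + 3^(2/3)/(sqrt(3) + 18*sqrt(2) + sqrt(-3 + (sqrt(3) + 18*sqrt(2))^2))^(1/3) + 3^(1/3)*(sqrt(3) + 18*sqrt(2) + sqrt(-3 + (sqrt(3) + 18*sqrt(2))^2))^(1/3))/12)*cos(3^(1/6)*b*(-3^(2/3)*(sqrt(3) + 18*sqrt(2) + sqrt(-3 + (sqrt(3) + 18*sqrt(2))^2))^(1/3) + 3/(sqrt(3) + 18*sqrt(2) + sqrt(-3 + (sqrt(3) + 18*sqrt(2))^2))^(1/3))/12) + C4*exp(-b*(3^(2/3)/(sqrt(3) + 18*sqrt(2) + sqrt(-3 + (sqrt(3) + 18*sqrt(2))^2))^(1/3) + sqrt(3) + 3^(1/3)*(sqrt(3) + 18*sqrt(2) + sqrt(-3 + (sqrt(3) + 18*sqrt(2))^2))^(1/3))/6) - 3*sqrt(2)*b/2


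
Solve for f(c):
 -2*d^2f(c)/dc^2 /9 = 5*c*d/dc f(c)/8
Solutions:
 f(c) = C1 + C2*erf(3*sqrt(10)*c/8)


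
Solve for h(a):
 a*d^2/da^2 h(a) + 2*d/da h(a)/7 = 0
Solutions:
 h(a) = C1 + C2*a^(5/7)


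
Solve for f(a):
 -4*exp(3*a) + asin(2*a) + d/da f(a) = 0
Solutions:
 f(a) = C1 - a*asin(2*a) - sqrt(1 - 4*a^2)/2 + 4*exp(3*a)/3


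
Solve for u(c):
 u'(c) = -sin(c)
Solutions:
 u(c) = C1 + cos(c)


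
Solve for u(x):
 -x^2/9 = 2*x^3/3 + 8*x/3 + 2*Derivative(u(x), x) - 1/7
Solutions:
 u(x) = C1 - x^4/12 - x^3/54 - 2*x^2/3 + x/14


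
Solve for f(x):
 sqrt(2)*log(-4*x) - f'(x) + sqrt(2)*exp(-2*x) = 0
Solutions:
 f(x) = C1 + sqrt(2)*x*log(-x) + sqrt(2)*x*(-1 + 2*log(2)) - sqrt(2)*exp(-2*x)/2


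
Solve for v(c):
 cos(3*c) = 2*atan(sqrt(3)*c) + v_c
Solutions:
 v(c) = C1 - 2*c*atan(sqrt(3)*c) + sqrt(3)*log(3*c^2 + 1)/3 + sin(3*c)/3


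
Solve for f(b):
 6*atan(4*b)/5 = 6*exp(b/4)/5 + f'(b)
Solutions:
 f(b) = C1 + 6*b*atan(4*b)/5 - 24*exp(b/4)/5 - 3*log(16*b^2 + 1)/20


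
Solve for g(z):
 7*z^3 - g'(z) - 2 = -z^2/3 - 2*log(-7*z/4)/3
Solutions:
 g(z) = C1 + 7*z^4/4 + z^3/9 + 2*z*log(-z)/3 + z*(-8/3 - 2*log(2) + 2*log(14)/3)


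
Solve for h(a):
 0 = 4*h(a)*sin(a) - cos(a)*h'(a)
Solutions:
 h(a) = C1/cos(a)^4


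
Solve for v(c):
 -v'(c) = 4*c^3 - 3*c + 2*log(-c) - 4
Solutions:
 v(c) = C1 - c^4 + 3*c^2/2 - 2*c*log(-c) + 6*c


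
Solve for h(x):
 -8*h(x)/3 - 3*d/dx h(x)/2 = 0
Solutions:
 h(x) = C1*exp(-16*x/9)


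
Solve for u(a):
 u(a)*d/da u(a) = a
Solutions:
 u(a) = -sqrt(C1 + a^2)
 u(a) = sqrt(C1 + a^2)


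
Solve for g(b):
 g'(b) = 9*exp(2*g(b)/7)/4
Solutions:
 g(b) = 7*log(-sqrt(-1/(C1 + 9*b))) + 7*log(14)/2
 g(b) = 7*log(-1/(C1 + 9*b))/2 + 7*log(14)/2


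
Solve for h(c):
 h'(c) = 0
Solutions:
 h(c) = C1


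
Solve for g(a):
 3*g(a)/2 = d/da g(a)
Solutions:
 g(a) = C1*exp(3*a/2)


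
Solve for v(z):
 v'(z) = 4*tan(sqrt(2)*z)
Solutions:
 v(z) = C1 - 2*sqrt(2)*log(cos(sqrt(2)*z))


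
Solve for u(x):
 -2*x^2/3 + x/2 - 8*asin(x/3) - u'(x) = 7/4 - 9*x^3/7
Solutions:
 u(x) = C1 + 9*x^4/28 - 2*x^3/9 + x^2/4 - 8*x*asin(x/3) - 7*x/4 - 8*sqrt(9 - x^2)


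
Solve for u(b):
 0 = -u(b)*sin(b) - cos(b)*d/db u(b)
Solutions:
 u(b) = C1*cos(b)


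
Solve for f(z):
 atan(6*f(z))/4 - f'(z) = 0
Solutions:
 Integral(1/atan(6*_y), (_y, f(z))) = C1 + z/4


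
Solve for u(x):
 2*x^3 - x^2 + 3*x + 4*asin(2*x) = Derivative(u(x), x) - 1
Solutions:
 u(x) = C1 + x^4/2 - x^3/3 + 3*x^2/2 + 4*x*asin(2*x) + x + 2*sqrt(1 - 4*x^2)


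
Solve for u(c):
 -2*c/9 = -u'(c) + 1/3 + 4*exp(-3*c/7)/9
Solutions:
 u(c) = C1 + c^2/9 + c/3 - 28*exp(-3*c/7)/27


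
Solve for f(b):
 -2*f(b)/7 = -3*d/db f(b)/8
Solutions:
 f(b) = C1*exp(16*b/21)


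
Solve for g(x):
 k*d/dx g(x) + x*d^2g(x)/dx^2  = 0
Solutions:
 g(x) = C1 + x^(1 - re(k))*(C2*sin(log(x)*Abs(im(k))) + C3*cos(log(x)*im(k)))


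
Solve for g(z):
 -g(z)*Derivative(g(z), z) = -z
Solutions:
 g(z) = -sqrt(C1 + z^2)
 g(z) = sqrt(C1 + z^2)


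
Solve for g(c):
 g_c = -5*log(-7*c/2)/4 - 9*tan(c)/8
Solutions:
 g(c) = C1 - 5*c*log(-c)/4 - 5*c*log(7)/4 + 5*c*log(2)/4 + 5*c/4 + 9*log(cos(c))/8


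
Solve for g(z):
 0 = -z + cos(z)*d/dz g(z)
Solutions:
 g(z) = C1 + Integral(z/cos(z), z)


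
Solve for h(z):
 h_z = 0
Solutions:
 h(z) = C1


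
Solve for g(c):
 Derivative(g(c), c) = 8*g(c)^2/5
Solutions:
 g(c) = -5/(C1 + 8*c)


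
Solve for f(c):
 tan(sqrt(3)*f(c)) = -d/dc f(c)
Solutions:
 f(c) = sqrt(3)*(pi - asin(C1*exp(-sqrt(3)*c)))/3
 f(c) = sqrt(3)*asin(C1*exp(-sqrt(3)*c))/3


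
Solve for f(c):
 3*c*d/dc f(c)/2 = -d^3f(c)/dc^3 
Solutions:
 f(c) = C1 + Integral(C2*airyai(-2^(2/3)*3^(1/3)*c/2) + C3*airybi(-2^(2/3)*3^(1/3)*c/2), c)


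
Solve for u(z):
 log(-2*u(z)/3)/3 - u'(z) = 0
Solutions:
 -3*Integral(1/(log(-_y) - log(3) + log(2)), (_y, u(z))) = C1 - z


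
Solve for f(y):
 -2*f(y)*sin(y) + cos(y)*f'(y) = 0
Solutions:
 f(y) = C1/cos(y)^2


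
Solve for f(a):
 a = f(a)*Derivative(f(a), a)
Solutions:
 f(a) = -sqrt(C1 + a^2)
 f(a) = sqrt(C1 + a^2)


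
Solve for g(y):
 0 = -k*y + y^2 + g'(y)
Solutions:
 g(y) = C1 + k*y^2/2 - y^3/3


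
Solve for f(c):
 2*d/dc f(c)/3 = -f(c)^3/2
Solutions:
 f(c) = -sqrt(2)*sqrt(-1/(C1 - 3*c))
 f(c) = sqrt(2)*sqrt(-1/(C1 - 3*c))


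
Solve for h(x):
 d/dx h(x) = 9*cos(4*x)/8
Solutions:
 h(x) = C1 + 9*sin(4*x)/32


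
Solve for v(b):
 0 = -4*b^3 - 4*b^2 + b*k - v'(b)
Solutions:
 v(b) = C1 - b^4 - 4*b^3/3 + b^2*k/2


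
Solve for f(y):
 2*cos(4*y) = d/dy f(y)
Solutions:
 f(y) = C1 + sin(4*y)/2


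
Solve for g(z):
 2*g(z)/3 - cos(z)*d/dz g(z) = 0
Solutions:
 g(z) = C1*(sin(z) + 1)^(1/3)/(sin(z) - 1)^(1/3)


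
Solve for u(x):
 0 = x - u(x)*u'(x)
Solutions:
 u(x) = -sqrt(C1 + x^2)
 u(x) = sqrt(C1 + x^2)


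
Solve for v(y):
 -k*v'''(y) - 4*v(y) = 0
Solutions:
 v(y) = C1*exp(2^(2/3)*y*(-1/k)^(1/3)) + C2*exp(2^(2/3)*y*(-1/k)^(1/3)*(-1 + sqrt(3)*I)/2) + C3*exp(-2^(2/3)*y*(-1/k)^(1/3)*(1 + sqrt(3)*I)/2)


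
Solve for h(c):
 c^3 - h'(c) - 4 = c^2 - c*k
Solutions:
 h(c) = C1 + c^4/4 - c^3/3 + c^2*k/2 - 4*c


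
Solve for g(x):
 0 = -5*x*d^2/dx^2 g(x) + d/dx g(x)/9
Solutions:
 g(x) = C1 + C2*x^(46/45)


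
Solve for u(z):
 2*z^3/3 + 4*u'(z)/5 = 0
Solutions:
 u(z) = C1 - 5*z^4/24


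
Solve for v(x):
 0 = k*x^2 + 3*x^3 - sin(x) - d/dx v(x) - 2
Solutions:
 v(x) = C1 + k*x^3/3 + 3*x^4/4 - 2*x + cos(x)


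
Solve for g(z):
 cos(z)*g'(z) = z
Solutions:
 g(z) = C1 + Integral(z/cos(z), z)


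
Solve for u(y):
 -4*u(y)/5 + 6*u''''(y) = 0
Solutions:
 u(y) = C1*exp(-15^(3/4)*2^(1/4)*y/15) + C2*exp(15^(3/4)*2^(1/4)*y/15) + C3*sin(15^(3/4)*2^(1/4)*y/15) + C4*cos(15^(3/4)*2^(1/4)*y/15)


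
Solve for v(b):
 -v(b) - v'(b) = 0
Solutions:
 v(b) = C1*exp(-b)


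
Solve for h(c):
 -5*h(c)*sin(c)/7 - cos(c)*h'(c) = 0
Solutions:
 h(c) = C1*cos(c)^(5/7)


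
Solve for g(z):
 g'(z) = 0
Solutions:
 g(z) = C1


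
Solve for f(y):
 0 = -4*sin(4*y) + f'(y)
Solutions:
 f(y) = C1 - cos(4*y)


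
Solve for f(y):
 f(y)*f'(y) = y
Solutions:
 f(y) = -sqrt(C1 + y^2)
 f(y) = sqrt(C1 + y^2)


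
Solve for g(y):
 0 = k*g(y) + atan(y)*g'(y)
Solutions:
 g(y) = C1*exp(-k*Integral(1/atan(y), y))


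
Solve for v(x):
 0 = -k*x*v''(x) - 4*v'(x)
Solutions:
 v(x) = C1 + x^(((re(k) - 4)*re(k) + im(k)^2)/(re(k)^2 + im(k)^2))*(C2*sin(4*log(x)*Abs(im(k))/(re(k)^2 + im(k)^2)) + C3*cos(4*log(x)*im(k)/(re(k)^2 + im(k)^2)))


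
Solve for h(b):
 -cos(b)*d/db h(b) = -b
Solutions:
 h(b) = C1 + Integral(b/cos(b), b)


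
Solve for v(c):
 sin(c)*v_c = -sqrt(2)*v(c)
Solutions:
 v(c) = C1*(cos(c) + 1)^(sqrt(2)/2)/(cos(c) - 1)^(sqrt(2)/2)


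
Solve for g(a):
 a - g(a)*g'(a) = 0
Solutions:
 g(a) = -sqrt(C1 + a^2)
 g(a) = sqrt(C1 + a^2)


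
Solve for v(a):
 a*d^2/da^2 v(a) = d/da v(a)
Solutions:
 v(a) = C1 + C2*a^2


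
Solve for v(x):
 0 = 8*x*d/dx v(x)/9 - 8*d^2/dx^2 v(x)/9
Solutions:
 v(x) = C1 + C2*erfi(sqrt(2)*x/2)


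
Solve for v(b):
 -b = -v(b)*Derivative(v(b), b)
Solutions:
 v(b) = -sqrt(C1 + b^2)
 v(b) = sqrt(C1 + b^2)


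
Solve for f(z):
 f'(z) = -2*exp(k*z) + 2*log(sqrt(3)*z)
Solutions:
 f(z) = C1 + 2*z*log(z) + z*(-2 + log(3)) + Piecewise((-2*exp(k*z)/k, Ne(k, 0)), (-2*z, True))


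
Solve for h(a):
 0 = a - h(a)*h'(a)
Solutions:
 h(a) = -sqrt(C1 + a^2)
 h(a) = sqrt(C1 + a^2)
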